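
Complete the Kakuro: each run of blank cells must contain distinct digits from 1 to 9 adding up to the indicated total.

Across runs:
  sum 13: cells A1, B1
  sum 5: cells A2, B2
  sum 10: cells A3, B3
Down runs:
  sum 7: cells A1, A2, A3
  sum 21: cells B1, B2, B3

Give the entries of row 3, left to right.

2 8

7 in 3 cells must be {1,2,4}.
The 13 across and the 7 down share only 4, so A1 = 4.
B1 = 13 − 4 = 9 completes the 13 across.
Given what's placed, B2 must be 4 to fit the 5 across and 21 down.
B3 = 21 − 13 = 8 completes the 21 down.
A2 = 5 − 4 = 1 completes the 5 across.
A3 = 10 − 8 = 2 completes the 10 across.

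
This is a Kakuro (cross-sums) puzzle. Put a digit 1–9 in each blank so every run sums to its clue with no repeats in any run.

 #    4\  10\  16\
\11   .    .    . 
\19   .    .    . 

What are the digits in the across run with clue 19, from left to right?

4 in 2 cells must be {1,3}; 16 in 2 cells must be {7,9}.
The 11 across and the 16 down share only 7, so R1C3 = 7.
The 19 across and the 4 down share only 3, so R2C1 = 3.
R2C3 = 16 − 7 = 9 completes the 16 down.
R1C1 = 4 − 3 = 1 completes the 4 down.
R1C2 = 11 − 8 = 3 completes the 11 across.
R2C2 = 19 − 12 = 7 completes the 19 across.

3, 7, 9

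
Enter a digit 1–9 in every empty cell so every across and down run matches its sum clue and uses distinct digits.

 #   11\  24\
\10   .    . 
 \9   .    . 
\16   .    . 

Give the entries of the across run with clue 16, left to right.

7 9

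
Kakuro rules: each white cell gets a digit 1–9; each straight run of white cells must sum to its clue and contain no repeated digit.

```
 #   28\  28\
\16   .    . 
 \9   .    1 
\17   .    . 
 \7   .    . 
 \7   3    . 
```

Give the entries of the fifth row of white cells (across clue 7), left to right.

3 4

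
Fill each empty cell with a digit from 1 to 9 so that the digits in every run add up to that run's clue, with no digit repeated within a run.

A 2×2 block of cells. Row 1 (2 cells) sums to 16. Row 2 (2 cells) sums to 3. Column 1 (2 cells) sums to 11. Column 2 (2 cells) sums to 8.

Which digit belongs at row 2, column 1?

16 in 2 cells must be {7,9}; 3 in 2 cells must be {1,2}.
The 16 across and the 8 down share only 7, so (1,2) = 7.
The 3 across and the 11 down share only 2, so (2,1) = 2.
(2,2) = 3 − 2 = 1 completes the 3 across.
(1,1) = 16 − 7 = 9 completes the 16 across.

2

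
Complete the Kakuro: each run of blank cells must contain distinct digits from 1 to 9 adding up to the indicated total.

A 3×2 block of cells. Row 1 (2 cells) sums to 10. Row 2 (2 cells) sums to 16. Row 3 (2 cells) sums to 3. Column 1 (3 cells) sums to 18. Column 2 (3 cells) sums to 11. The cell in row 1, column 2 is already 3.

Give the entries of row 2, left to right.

9 7

16 in 2 cells must be {7,9}; 3 in 2 cells must be {1,2}.
(1,1) = 10 − 3 = 7 completes the 10 across.
(2,1) = 9: the only remaining digit allowed by both the 16 across and the 18 down.
(2,2) = 16 − 9 = 7 completes the 16 across.
(3,1) = 18 − 16 = 2 completes the 18 down.
(3,2) = 3 − 2 = 1 completes the 3 across.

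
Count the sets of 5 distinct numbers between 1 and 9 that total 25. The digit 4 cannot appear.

6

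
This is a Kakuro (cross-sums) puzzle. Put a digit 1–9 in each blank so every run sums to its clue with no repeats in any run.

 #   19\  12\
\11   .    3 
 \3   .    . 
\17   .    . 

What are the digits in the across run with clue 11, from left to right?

8 3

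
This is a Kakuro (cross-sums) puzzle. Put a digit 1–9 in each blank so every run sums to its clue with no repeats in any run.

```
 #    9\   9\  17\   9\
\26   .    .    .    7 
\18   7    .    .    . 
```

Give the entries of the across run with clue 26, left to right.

17 in 2 cells must be {8,9}.
R1C1 = 9 − 7 = 2 completes the 9 down.
Given what's placed, R1C2 must be 8 to fit the 26 across and 9 down.
R1C3 = 26 − 17 = 9 completes the 26 across.
R2C2 = 9 − 8 = 1 completes the 9 down.
R2C3 = 17 − 9 = 8 completes the 17 down.
R2C4 = 18 − 16 = 2 completes the 18 across.

2 8 9 7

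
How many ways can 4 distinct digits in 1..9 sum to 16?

4 distinct digits from 1–9 sum between 10 and 30.

8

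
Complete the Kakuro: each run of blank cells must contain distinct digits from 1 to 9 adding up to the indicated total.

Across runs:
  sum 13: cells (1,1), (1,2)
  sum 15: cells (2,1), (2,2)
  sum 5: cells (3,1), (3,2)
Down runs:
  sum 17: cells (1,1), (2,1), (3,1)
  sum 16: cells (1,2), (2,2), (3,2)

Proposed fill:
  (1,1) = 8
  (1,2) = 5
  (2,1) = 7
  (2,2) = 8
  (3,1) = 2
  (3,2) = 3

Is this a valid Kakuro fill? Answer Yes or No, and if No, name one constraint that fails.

Across: 8+5=13; 7+8=15; 2+3=5. Down: 8+7+2=17; 5+8+3=16. No digit repeats within any run.

Yes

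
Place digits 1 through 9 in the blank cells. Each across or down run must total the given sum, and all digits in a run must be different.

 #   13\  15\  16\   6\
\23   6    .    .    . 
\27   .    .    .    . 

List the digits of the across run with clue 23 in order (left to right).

6 9 7 1

16 in 2 cells must be {7,9}.
R2C1 = 13 − 6 = 7 completes the 13 down.
R2C3 = 9: the only remaining digit allowed by both the 27 across and the 16 down.
Given what's placed, R2C4 must be 5 to fit the 27 across and 6 down.
R1C3 = 16 − 9 = 7 completes the 16 down.
R1C4 = 6 − 5 = 1 completes the 6 down.
R2C2 = 27 − 21 = 6 completes the 27 across.
R1C2 = 23 − 14 = 9 completes the 23 across.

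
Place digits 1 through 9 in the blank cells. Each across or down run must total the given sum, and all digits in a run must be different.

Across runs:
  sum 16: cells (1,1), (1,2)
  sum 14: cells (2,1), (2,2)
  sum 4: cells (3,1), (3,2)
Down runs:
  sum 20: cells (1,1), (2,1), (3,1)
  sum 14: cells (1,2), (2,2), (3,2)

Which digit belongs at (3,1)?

3

16 in 2 cells must be {7,9}; 4 in 2 cells must be {1,3}.
The 4 across and the 20 down share only 3, so (3,1) = 3.
(3,2) = 4 − 3 = 1 completes the 4 across.
Given what's placed, (1,1) must be 9 to fit the 16 across and 20 down.
(1,2) = 16 − 9 = 7 completes the 16 across.
(2,1) = 20 − 12 = 8 completes the 20 down.
(2,2) = 14 − 8 = 6 completes the 14 across.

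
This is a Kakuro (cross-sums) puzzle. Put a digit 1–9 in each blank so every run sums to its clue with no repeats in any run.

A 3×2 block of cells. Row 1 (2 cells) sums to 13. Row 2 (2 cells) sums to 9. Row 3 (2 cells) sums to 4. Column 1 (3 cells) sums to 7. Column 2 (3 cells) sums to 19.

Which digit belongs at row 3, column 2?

3

4 in 2 cells must be {1,3}; 7 in 3 cells must be {1,2,4}.
The 13 across and the 7 down share only 4, so (1,1) = 4.
(1,2) = 13 − 4 = 9 completes the 13 across.
Given what's placed, (3,1) must be 1 to fit the 4 across and 7 down.
(3,2) = 4 − 1 = 3 completes the 4 across.
(2,1) = 7 − 5 = 2 completes the 7 down.
(2,2) = 9 − 2 = 7 completes the 9 across.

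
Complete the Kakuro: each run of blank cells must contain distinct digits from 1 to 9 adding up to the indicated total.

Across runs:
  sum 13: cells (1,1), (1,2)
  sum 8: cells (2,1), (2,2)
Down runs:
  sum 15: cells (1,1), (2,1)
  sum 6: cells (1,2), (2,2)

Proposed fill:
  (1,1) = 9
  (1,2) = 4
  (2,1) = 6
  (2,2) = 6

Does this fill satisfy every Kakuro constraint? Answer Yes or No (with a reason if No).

No — the across run (2,1)–(2,2) sums to 12, not 8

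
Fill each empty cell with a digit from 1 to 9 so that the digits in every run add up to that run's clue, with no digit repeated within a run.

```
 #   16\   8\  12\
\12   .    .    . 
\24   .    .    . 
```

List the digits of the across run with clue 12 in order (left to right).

24 in 3 cells must be {7,8,9}; 16 in 2 cells must be {7,9}.
The 24 across and the 8 down share only 7, so R2C2 = 7.
R1C2 = 8 − 7 = 1 completes the 8 down.
Given what's placed, R2C1 must be 9 to fit the 24 across and 16 down.
R2C3 = 24 − 16 = 8 completes the 24 across.
R1C1 = 16 − 9 = 7 completes the 16 down.
R1C3 = 12 − 8 = 4 completes the 12 across.

7 1 4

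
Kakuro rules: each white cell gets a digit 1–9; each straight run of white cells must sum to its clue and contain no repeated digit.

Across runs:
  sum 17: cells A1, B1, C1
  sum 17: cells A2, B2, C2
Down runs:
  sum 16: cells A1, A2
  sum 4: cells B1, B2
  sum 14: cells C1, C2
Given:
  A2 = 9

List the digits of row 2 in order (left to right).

9 3 5

16 in 2 cells must be {7,9}; 4 in 2 cells must be {1,3}.
A1 = 16 − 9 = 7 completes the 16 down.
Given what's placed, B1 must be 1 to fit the 17 across and 4 down.
C1 = 17 − 8 = 9 completes the 17 across.
B2 = 4 − 1 = 3 completes the 4 down.
C2 = 17 − 12 = 5 completes the 17 across.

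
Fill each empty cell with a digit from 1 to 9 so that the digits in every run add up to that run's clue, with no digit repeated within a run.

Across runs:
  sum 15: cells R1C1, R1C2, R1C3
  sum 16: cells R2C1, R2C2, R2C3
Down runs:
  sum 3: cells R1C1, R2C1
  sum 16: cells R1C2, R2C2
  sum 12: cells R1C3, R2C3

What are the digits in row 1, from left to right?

2, 9, 4

3 in 2 cells must be {1,2}; 16 in 2 cells must be {7,9}.
Nothing is forced directly, so branch on R1C2, whose candidates are 7 or 9. If R1C2 = 7: that forces R1C1 = 2, after which R1C3 would have to be in {6} for the 15 across but in {3,4,5,7,8,9} for the 12 down — contradiction. So R1C2 = 9.
R2C2 = 16 − 9 = 7 completes the 16 down.
Given what's placed, R2C1 must be 1 to fit the 16 across and 3 down.
R2C3 = 16 − 8 = 8 completes the 16 across.
R1C1 = 3 − 1 = 2 completes the 3 down.
R1C3 = 15 − 11 = 4 completes the 15 across.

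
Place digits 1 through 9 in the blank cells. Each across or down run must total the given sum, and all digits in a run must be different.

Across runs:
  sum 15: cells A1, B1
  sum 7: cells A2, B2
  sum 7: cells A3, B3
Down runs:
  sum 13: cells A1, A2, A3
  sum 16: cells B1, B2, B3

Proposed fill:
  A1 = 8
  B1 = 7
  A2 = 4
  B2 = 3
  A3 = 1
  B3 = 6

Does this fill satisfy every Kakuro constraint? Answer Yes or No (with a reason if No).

Yes

Across: 8+7=15; 4+3=7; 1+6=7. Down: 8+4+1=13; 7+3+6=16. No digit repeats within any run.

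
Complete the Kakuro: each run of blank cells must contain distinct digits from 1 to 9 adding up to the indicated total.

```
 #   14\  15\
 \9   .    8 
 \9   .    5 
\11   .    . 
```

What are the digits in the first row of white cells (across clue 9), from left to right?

R1C1 = 9 − 8 = 1 completes the 9 across.
R2C1 = 9 − 5 = 4 completes the 9 across.
R3C1 = 14 − 5 = 9 completes the 14 down.
R3C2 = 11 − 9 = 2 completes the 11 across.

1, 8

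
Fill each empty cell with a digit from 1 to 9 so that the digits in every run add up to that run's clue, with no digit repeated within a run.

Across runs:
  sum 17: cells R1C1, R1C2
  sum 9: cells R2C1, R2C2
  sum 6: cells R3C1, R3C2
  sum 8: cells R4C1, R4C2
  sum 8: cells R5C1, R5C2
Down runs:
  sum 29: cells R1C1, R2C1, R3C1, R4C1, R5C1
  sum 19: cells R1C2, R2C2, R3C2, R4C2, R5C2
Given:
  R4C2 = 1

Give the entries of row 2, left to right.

6, 3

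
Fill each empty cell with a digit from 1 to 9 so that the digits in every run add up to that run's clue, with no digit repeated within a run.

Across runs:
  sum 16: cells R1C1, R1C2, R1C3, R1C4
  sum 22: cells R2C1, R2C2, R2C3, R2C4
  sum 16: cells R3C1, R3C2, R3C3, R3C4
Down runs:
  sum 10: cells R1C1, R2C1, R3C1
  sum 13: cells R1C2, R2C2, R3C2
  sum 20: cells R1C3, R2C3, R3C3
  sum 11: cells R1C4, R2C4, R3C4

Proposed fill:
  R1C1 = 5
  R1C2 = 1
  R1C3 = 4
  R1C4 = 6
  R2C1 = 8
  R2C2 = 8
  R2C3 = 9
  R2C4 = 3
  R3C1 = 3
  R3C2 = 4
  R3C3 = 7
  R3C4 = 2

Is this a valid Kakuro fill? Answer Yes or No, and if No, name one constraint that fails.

No — the across run R2C1–R2C4 sums to 28, not 22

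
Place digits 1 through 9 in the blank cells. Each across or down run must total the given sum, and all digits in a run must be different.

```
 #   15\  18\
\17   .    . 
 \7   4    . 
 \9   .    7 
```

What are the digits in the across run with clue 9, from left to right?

2, 7

17 in 2 cells must be {8,9}.
R2C2 = 7 − 4 = 3 completes the 7 across.
R3C1 = 9 − 7 = 2 completes the 9 across.
R1C1 = 15 − 6 = 9 completes the 15 down.
R1C2 = 17 − 9 = 8 completes the 17 across.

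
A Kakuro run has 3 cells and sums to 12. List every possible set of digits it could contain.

3 distinct digits from 1–9 sum between 6 and 24.

{1,2,9}; {1,3,8}; {1,4,7}; {1,5,6}; {2,3,7}; {2,4,6}; {3,4,5}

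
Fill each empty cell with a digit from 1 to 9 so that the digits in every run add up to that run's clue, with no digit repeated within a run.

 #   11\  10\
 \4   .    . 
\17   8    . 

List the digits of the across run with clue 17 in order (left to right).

8, 9

4 in 2 cells must be {1,3}; 17 in 2 cells must be {8,9}.
R1C1 = 11 − 8 = 3 completes the 11 down.
R1C2 = 4 − 3 = 1 completes the 4 across.
R2C2 = 17 − 8 = 9 completes the 17 across.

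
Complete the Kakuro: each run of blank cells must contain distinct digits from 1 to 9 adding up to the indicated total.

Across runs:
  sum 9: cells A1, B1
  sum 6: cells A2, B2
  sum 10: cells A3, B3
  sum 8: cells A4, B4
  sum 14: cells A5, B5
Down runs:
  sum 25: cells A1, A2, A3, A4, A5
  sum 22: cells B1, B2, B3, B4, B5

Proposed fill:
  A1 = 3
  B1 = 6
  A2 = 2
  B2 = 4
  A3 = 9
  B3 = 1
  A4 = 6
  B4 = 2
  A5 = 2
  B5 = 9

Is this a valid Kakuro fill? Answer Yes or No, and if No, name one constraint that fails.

No — the across run A5–B5 sums to 11, not 14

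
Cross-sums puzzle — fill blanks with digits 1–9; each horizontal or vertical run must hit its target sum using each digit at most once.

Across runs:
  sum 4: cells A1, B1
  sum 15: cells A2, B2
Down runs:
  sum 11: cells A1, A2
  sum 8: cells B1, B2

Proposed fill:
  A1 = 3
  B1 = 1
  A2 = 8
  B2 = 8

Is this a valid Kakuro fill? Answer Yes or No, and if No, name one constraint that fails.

No — the across run A2–B2 sums to 16, not 15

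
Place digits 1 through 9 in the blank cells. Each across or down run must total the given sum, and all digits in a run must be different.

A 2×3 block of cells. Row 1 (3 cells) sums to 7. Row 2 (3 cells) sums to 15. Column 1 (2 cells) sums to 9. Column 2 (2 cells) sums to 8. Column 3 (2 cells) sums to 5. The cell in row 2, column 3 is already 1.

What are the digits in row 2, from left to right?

7 in 3 cells must be {1,2,4}.
(1,3) = 5 − 1 = 4 completes the 5 down.
Nothing is forced directly, so branch on (2,2), whose candidates are 5 or 6. If (2,2) = 5: then (1,2) would have to be in {1,2} for the 7 across but in {3} for the 8 down — contradiction. So (2,2) = 6.
(1,2) = 8 − 6 = 2 completes the 8 down.
(2,1) = 15 − 7 = 8 completes the 15 across.
(1,1) = 7 − 6 = 1 completes the 7 across.

8, 6, 1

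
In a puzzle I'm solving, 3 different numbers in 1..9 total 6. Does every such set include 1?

The only way to make 6 from 3 distinct digits is {1,2,3}, which contains 1.

Yes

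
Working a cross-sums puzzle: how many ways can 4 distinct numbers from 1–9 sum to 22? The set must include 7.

6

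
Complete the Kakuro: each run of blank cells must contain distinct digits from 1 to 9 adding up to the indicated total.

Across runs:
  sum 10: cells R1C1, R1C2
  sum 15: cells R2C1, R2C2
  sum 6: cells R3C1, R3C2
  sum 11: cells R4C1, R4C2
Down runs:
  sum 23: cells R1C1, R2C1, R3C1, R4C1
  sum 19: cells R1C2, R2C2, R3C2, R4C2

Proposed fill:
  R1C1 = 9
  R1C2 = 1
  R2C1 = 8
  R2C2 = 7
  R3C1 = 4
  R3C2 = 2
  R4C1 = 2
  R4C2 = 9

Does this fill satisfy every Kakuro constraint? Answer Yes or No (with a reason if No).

Yes

Across: 9+1=10; 8+7=15; 4+2=6; 2+9=11. Down: 9+8+4+2=23; 1+7+2+9=19. No digit repeats within any run.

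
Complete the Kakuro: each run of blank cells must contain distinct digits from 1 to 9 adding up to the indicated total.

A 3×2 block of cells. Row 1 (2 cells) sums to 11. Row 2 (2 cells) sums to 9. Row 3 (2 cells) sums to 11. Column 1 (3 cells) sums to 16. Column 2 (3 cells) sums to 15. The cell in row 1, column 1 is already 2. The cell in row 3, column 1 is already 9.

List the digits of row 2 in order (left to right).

(1,2) = 11 − 2 = 9 completes the 11 across.
(2,1) = 16 − 11 = 5 completes the 16 down.
(2,2) = 9 − 5 = 4 completes the 9 across.
(3,2) = 11 − 9 = 2 completes the 11 across.

5 4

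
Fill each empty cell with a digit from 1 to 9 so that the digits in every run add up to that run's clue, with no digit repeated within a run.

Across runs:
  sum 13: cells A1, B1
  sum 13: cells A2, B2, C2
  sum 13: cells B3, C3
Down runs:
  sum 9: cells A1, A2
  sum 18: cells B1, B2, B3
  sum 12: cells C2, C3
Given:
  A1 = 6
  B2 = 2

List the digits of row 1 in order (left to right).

B1 = 13 − 6 = 7 completes the 13 across.
A2 = 9 − 6 = 3 completes the 9 down.
C2 = 13 − 5 = 8 completes the 13 across.
B3 = 18 − 9 = 9 completes the 18 down.
C3 = 13 − 9 = 4 completes the 13 across.

6 7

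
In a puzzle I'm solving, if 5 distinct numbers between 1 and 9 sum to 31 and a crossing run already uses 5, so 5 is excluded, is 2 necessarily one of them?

No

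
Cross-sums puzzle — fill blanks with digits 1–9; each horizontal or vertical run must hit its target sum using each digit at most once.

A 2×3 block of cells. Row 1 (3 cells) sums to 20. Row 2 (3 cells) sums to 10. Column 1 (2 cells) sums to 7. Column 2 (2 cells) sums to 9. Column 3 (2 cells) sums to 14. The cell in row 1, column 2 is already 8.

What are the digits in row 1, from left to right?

3 8 9

(2,2) = 9 − 8 = 1 completes the 9 down.
No cell is forced outright now. (1,1) can only be 3 or 5 (the digits allowed by both its 20 across and its 7 down). If (1,1) = 5: then (1,3) would have to be in {7} for the 20 across but in {5,6,8,9} for the 14 down — contradiction. So (1,1) = 3.
(1,3) = 20 − 11 = 9 completes the 20 across.
(2,1) = 7 − 3 = 4 completes the 7 down.
(2,3) = 10 − 5 = 5 completes the 10 across.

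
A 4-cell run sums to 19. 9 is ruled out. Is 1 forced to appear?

No

Counterexample: {2,3,6,8} sums to 19 under that restriction without using 1.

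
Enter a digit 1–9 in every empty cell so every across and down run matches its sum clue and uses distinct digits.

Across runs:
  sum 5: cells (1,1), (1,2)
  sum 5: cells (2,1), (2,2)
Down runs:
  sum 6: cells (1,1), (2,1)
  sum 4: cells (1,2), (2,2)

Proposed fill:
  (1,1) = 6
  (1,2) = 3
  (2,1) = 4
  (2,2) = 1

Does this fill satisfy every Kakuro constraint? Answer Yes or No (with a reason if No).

No — the down run (1,1)–(2,1) sums to 10, not 6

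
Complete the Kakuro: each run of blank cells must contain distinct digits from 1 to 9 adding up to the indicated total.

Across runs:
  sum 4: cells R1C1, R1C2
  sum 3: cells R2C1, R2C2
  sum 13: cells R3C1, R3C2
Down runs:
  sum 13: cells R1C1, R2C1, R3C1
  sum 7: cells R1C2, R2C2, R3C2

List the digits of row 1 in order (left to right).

4 in 2 cells must be {1,3}; 3 in 2 cells must be {1,2}; 7 in 3 cells must be {1,2,4}.
The 4 across and the 7 down share only 1, so R1C2 = 1.
Given what's placed, R2C2 must be 2 to fit the 3 across and 7 down.
R3C2 = 7 − 3 = 4 completes the 7 down.
R1C1 = 4 − 1 = 3 completes the 4 across.
R2C1 = 3 − 2 = 1 completes the 3 across.
R3C1 = 13 − 4 = 9 completes the 13 across.

3 1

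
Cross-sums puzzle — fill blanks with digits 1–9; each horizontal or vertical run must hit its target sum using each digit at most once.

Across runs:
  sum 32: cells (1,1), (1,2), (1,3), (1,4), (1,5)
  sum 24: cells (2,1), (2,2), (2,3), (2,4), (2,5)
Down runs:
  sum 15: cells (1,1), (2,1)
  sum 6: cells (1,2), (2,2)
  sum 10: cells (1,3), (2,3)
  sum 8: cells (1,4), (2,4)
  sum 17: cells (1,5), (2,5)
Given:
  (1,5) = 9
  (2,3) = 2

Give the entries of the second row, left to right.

9 4 2 1 8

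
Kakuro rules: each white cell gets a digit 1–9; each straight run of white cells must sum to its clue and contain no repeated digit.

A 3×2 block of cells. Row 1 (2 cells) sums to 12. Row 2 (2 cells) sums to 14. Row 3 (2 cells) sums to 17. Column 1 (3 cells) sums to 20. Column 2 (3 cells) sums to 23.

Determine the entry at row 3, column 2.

17 in 2 cells must be {8,9}; 23 in 3 cells must be {6,8,9}.
Nothing is forced directly, so branch on (1,2), whose candidates are 8 or 9. If (1,2) = 8: that forces (1,1) = 4, (2,1) = 9, after which (2,2) would have to be in {5} for the 14 across but in {6,9} for the 23 down — contradiction. So (1,2) = 9.
(1,1) = 12 − 9 = 3 completes the 12 across.
Given what's placed, (3,2) must be 8 to fit the 17 across and 23 down.
(2,2) = 23 − 17 = 6 completes the 23 down.
(3,1) = 17 − 8 = 9 completes the 17 across.
(2,1) = 14 − 6 = 8 completes the 14 across.

8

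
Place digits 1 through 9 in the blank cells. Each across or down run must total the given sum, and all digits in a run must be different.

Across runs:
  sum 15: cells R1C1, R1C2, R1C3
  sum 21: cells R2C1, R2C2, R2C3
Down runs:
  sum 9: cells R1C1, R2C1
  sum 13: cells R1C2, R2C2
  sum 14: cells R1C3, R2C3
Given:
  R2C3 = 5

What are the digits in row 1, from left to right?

2, 4, 9

R1C3 = 14 − 5 = 9 completes the 14 down.
R2C1 = 7: the only remaining digit allowed by both the 21 across and the 9 down.
R2C2 = 21 − 12 = 9 completes the 21 across.
R1C1 = 9 − 7 = 2 completes the 9 down.
R1C2 = 15 − 11 = 4 completes the 15 across.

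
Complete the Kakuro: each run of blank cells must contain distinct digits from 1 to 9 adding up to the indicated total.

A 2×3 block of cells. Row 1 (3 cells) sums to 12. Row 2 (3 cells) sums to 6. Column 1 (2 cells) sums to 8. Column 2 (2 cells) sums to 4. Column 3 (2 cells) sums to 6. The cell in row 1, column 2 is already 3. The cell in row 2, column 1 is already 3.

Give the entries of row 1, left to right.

5 3 4

6 in 3 cells must be {1,2,3}; 4 in 2 cells must be {1,3}.
(1,1) = 8 − 3 = 5 completes the 8 down.
(1,3) = 12 − 8 = 4 completes the 12 across.
(2,2) = 4 − 3 = 1 completes the 4 down.
(2,3) = 6 − 4 = 2 completes the 6 across.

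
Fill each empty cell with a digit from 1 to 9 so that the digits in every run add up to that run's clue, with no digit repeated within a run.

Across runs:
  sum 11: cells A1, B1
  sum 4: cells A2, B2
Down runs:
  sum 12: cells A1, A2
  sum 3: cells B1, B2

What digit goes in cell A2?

3

4 in 2 cells must be {1,3}; 3 in 2 cells must be {1,2}.
The 11 across and the 3 down share only 2, so B1 = 2.
The 4 across and the 12 down share only 3, so A2 = 3.
B2 = 4 − 3 = 1 completes the 4 across.
A1 = 11 − 2 = 9 completes the 11 across.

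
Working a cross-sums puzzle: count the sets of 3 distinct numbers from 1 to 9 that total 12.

3 distinct digits from 1–9 sum between 6 and 24.

7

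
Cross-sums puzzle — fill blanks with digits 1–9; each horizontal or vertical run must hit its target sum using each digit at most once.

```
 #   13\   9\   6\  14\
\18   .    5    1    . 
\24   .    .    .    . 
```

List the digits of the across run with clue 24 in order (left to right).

9 4 5 6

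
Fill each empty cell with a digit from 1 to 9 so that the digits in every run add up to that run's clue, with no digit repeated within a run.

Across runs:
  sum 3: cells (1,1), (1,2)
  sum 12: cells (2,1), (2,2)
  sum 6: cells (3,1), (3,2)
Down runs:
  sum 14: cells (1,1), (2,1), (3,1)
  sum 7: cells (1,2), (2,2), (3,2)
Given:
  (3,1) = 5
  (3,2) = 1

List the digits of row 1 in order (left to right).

1 2

3 in 2 cells must be {1,2}; 7 in 3 cells must be {1,2,4}.
Given what's placed, (1,2) must be 2 to fit the 3 across and 7 down.
(2,2) = 7 − 3 = 4 completes the 7 down.
(1,1) = 3 − 2 = 1 completes the 3 across.
(2,1) = 12 − 4 = 8 completes the 12 across.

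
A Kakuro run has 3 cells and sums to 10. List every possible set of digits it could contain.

3 distinct digits from 1–9 sum between 6 and 24.

{1,2,7}; {1,3,6}; {1,4,5}; {2,3,5}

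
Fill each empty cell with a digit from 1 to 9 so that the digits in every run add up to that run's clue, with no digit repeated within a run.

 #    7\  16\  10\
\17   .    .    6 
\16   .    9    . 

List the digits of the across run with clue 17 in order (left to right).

4, 7, 6

16 in 2 cells must be {7,9}.
R1C2 = 16 − 9 = 7 completes the 16 down.
R2C3 = 10 − 6 = 4 completes the 10 down.
R1C1 = 17 − 13 = 4 completes the 17 across.
R2C1 = 16 − 13 = 3 completes the 16 across.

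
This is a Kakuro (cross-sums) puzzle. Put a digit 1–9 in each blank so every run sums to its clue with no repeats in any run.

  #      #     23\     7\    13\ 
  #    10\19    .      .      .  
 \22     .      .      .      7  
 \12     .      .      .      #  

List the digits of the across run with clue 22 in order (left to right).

6 8 1 7

23 in 3 cells must be {6,8,9}; 7 in 3 cells must be {1,2,4}.
R1C4 = 13 − 7 = 6 completes the 13 down.
R1C3 = 4: the only remaining digit allowed by both the 19 across and the 7 down.
R1C2 = 19 − 10 = 9 completes the 19 across.
Nothing is forced directly, so branch on R2C2, whose candidates are 6 or 8. If R2C2 = 6: that forces R2C3 = 1, R3C2 = 8, after which R3C3 would have to be in {1,3} for the 12 across but in {2} for the 7 down — contradiction. So R2C2 = 8.
R3C2 = 23 − 17 = 6 completes the 23 down.
No cell is forced outright now. R2C3 can only be 1 or 2 (the digits allowed by both its 22 across and its 7 down). If R2C3 = 2: then R2C1 would have to be in {5} for the 22 across but in {1,2,3,4,6,7,8,9} for the 10 down — contradiction. So R2C3 = 1.
R2C1 = 22 − 16 = 6 completes the 22 across.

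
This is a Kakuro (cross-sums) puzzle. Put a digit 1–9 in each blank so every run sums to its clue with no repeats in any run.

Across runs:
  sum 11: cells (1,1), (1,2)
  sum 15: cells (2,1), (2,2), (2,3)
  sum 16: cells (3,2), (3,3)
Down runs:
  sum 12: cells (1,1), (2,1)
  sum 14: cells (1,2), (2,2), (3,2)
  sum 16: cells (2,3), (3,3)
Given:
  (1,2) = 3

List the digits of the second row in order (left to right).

4 2 9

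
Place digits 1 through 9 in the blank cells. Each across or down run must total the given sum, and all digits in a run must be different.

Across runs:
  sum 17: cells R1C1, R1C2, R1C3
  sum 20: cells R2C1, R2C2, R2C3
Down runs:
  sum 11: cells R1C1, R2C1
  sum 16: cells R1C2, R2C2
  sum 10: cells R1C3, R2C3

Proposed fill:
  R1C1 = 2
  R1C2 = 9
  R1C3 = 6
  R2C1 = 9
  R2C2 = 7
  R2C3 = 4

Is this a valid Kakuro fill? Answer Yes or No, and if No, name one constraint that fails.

Across: 2+9+6=17; 9+7+4=20. Down: 2+9=11; 9+7=16; 6+4=10. No digit repeats within any run.

Yes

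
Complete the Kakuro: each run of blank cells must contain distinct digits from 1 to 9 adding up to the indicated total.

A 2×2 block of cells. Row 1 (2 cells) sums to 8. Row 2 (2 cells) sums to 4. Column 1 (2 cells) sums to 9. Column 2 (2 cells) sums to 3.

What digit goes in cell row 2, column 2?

1

4 in 2 cells must be {1,3}; 3 in 2 cells must be {1,2}.
The 4 across and the 3 down share only 1, so (2,2) = 1.
(1,2) = 3 − 1 = 2 completes the 3 down.
(2,1) = 4 − 1 = 3 completes the 4 across.
(1,1) = 8 − 2 = 6 completes the 8 across.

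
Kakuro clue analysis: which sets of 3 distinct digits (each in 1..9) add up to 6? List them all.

{1,2,3}

3 distinct digits from 1–9 sum between 6 and 24.
Only one set works: {1,2,3}.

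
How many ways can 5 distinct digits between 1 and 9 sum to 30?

5 distinct digits from 1–9 sum between 15 and 35.
Enumerating: {1,5,7,8,9}, {2,4,7,8,9}, {2,5,6,8,9}, {3,4,6,8,9}, {3,5,6,7,9}, {4,5,6,7,8}.

6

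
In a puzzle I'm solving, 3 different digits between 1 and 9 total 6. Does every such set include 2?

Yes

The only way to make 6 from 3 distinct digits is {1,2,3}, which contains 2.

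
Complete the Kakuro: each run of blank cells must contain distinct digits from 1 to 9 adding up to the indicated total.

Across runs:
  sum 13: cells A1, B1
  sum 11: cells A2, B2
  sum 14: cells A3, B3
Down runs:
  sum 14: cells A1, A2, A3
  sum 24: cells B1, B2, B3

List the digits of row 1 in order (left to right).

24 in 3 cells must be {7,8,9}.
Nothing is forced directly, so branch on B1, whose candidates are 7 or 8 or 9. If B1 = 8: that forces A1 = 5, B3 = 9, B2 = 7, after which A3 would have to be in {5} for the 14 across but in {1,2,3,6,7,8} for the 14 down — contradiction. If B1 = 9: that forces A1 = 4, B3 = 8, B2 = 7, after which A3 would have to be in {6} for the 14 across but in {1,2,3,7,8,9} for the 14 down — contradiction. So B1 = 7.
A1 = 13 − 7 = 6 completes the 13 across.
Given what's placed, A3 must be 5 to fit the 14 across and 14 down.
B3 = 14 − 5 = 9 completes the 14 across.
A2 = 14 − 11 = 3 completes the 14 down.
B2 = 11 − 3 = 8 completes the 11 across.

6 7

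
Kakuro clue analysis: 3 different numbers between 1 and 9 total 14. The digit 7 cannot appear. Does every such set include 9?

Counterexample: {1,5,8} sums to 14 under that restriction without using 9.

No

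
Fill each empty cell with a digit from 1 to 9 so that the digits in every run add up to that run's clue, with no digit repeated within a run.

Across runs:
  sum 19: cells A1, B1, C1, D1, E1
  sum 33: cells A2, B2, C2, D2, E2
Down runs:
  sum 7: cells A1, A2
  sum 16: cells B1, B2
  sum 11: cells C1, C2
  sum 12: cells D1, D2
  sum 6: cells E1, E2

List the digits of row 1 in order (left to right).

3 9 2 4 1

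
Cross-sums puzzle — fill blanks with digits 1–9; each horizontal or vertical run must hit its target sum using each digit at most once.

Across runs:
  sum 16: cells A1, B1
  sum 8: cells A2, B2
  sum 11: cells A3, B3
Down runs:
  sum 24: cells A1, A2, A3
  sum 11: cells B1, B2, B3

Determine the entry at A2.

7

16 in 2 cells must be {7,9}; 24 in 3 cells must be {7,8,9}.
The 16 across and the 11 down share only 7, so B1 = 7.
The 8 across and the 24 down share only 7, so A2 = 7.
B2 = 8 − 7 = 1 completes the 8 across.
B3 = 11 − 8 = 3 completes the 11 down.
A1 = 16 − 7 = 9 completes the 16 across.
A3 = 11 − 3 = 8 completes the 11 across.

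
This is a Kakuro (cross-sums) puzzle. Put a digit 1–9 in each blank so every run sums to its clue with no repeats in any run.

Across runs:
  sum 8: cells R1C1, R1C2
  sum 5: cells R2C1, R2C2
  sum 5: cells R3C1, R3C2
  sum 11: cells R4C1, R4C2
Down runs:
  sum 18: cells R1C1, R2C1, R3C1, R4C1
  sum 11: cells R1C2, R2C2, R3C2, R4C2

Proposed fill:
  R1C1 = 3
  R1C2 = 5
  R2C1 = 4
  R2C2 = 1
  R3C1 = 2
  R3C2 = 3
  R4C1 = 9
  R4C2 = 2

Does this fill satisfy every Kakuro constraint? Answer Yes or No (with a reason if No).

Yes

Across: 3+5=8; 4+1=5; 2+3=5; 9+2=11. Down: 3+4+2+9=18; 5+1+3+2=11. No digit repeats within any run.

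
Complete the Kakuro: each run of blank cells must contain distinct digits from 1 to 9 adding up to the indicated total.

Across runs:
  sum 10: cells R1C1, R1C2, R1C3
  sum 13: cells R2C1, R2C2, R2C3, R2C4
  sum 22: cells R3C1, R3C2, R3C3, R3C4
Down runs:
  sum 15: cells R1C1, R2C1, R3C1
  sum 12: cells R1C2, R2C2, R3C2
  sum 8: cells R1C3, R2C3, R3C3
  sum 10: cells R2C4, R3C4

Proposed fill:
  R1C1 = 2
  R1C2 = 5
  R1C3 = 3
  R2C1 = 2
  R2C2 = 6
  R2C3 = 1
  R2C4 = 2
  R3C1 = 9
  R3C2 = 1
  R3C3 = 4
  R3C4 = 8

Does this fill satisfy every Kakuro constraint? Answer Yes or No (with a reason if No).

No — the across run R2C1–R2C4 sums to 11, not 13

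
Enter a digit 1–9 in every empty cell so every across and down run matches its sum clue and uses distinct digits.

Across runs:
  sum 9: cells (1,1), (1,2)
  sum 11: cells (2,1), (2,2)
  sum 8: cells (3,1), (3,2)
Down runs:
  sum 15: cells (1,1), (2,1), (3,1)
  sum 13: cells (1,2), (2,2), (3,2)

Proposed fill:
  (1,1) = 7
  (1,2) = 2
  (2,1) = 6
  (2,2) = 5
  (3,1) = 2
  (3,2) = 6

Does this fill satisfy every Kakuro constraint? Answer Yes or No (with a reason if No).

Across: 7+2=9; 6+5=11; 2+6=8. Down: 7+6+2=15; 2+5+6=13. No digit repeats within any run.

Yes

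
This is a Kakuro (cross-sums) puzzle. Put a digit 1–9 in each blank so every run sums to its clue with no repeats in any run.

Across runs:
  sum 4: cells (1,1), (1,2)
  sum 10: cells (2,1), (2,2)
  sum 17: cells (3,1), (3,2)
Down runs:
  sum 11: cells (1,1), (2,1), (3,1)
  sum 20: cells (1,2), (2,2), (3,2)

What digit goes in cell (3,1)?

8

4 in 2 cells must be {1,3}; 17 in 2 cells must be {8,9}.
The 4 across and the 20 down share only 3, so (1,2) = 3.
The 17 across and the 11 down share only 8, so (3,1) = 8.
(3,2) = 17 − 8 = 9 completes the 17 across.
(1,1) = 4 − 3 = 1 completes the 4 across.
(2,1) = 11 − 9 = 2 completes the 11 down.
(2,2) = 10 − 2 = 8 completes the 10 across.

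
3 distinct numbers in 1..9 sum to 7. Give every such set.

3 distinct digits from 1–9 sum between 6 and 24.
Only one set works: {1,2,4}.

{1,2,4}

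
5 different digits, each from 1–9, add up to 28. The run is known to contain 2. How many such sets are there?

4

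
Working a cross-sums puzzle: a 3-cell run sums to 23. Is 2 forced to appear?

The only way to make 23 from 3 distinct digits is {6,8,9}, which does not contain 2.

No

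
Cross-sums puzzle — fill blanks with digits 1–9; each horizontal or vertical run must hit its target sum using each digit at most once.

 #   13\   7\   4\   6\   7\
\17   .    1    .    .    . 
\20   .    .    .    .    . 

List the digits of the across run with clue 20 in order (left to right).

7, 6, 1, 4, 2

4 in 2 cells must be {1,3}.
Given what's placed, R1C3 must be 3 to fit the 17 across and 4 down.
R2C2 = 7 − 1 = 6 completes the 7 down.
R2C3 = 4 − 3 = 1 completes the 4 down.
No cell is forced outright now. R2C4 can only be 2 or 4 (the digits allowed by both its 20 across and its 6 down). If R2C4 = 2: that forces R1C4 = 4, R1C5 = 2, after which R2C5 would have to be in {3,4,7,8} for the 20 across but in {5} for the 7 down — contradiction. So R2C4 = 4.
R1C4 = 6 − 4 = 2 completes the 6 down.
Given what's placed, R2C1 must be 7 to fit the 20 across and 13 down.
R2C5 = 20 − 18 = 2 completes the 20 across.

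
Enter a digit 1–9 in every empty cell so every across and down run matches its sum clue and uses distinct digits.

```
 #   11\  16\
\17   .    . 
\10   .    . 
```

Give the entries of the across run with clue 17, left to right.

17 in 2 cells must be {8,9}; 16 in 2 cells must be {7,9}.
The 17 across and the 16 down share only 9, so R1C2 = 9.
R2C2 = 16 − 9 = 7 completes the 16 down.
R1C1 = 17 − 9 = 8 completes the 17 across.
R2C1 = 10 − 7 = 3 completes the 10 across.

8 9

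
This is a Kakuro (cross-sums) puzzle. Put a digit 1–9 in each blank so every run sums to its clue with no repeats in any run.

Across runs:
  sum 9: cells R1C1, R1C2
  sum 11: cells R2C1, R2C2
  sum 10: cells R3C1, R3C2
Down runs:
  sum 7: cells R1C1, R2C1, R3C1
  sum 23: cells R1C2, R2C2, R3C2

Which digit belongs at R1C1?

1

7 in 3 cells must be {1,2,4}; 23 in 3 cells must be {6,8,9}.
Nothing is forced directly, so branch on R1C2, whose candidates are 6 or 8. If R1C2 = 6: then R1C1 would have to be in {3} for the 9 across but in {1,2,4} for the 7 down — contradiction. So R1C2 = 8.
R1C1 = 9 − 8 = 1 completes the 9 across.
Nothing is forced directly, so branch on R2C1, whose candidates are 2 or 4. If R2C1 = 4: then R2C2 would have to be in {7} for the 11 across but in {6,9} for the 23 down — contradiction. So R2C1 = 2.
R2C2 = 11 − 2 = 9 completes the 11 across.
R3C1 = 7 − 3 = 4 completes the 7 down.
R3C2 = 10 − 4 = 6 completes the 10 across.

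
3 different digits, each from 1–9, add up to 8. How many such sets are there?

2

3 distinct digits from 1–9 sum between 6 and 24.
Enumerating: {1,2,5}, {1,3,4}.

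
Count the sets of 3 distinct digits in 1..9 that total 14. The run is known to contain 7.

3

3 distinct digits from 1–9 sum between 6 and 24.
Keeping only sets containing 7.
Enumerating: {1,6,7}, {2,5,7}, {3,4,7}.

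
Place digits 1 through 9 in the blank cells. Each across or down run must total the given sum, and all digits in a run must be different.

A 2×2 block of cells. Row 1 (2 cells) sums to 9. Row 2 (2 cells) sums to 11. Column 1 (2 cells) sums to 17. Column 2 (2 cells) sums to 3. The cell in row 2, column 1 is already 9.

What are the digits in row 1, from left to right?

17 in 2 cells must be {8,9}; 3 in 2 cells must be {1,2}.
(1,1) = 17 − 9 = 8 completes the 17 down.
(1,2) = 9 − 8 = 1 completes the 9 across.
(2,2) = 11 − 9 = 2 completes the 11 across.

8 1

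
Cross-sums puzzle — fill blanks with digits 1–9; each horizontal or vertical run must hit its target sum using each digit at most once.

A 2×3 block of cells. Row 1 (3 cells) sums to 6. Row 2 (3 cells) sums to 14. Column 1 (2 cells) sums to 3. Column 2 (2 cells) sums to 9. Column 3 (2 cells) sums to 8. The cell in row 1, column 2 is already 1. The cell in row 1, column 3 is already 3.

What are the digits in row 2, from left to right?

6 in 3 cells must be {1,2,3}; 3 in 2 cells must be {1,2}.
(1,1) = 6 − 4 = 2 completes the 6 across.
(2,1) = 3 − 2 = 1 completes the 3 down.
(2,2) = 9 − 1 = 8 completes the 9 down.
(2,3) = 14 − 9 = 5 completes the 14 across.

1, 8, 5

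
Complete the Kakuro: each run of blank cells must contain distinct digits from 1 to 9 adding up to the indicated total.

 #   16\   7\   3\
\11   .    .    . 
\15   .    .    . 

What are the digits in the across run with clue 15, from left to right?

9, 4, 2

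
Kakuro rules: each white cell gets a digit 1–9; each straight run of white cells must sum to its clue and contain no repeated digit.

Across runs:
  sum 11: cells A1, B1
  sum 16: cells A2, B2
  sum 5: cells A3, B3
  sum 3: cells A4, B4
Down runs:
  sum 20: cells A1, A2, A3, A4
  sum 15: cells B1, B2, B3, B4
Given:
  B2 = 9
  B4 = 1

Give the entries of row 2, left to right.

7 9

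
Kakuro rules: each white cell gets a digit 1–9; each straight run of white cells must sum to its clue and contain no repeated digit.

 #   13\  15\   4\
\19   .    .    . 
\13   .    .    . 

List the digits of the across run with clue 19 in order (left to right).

4 in 2 cells must be {1,3}.
The 19 across and the 4 down share only 3, so R1C3 = 3.
R2C3 = 4 − 3 = 1 completes the 4 down.
Nothing is forced directly, so branch on R1C1, whose candidates are 7 or 9. If R1C1 = 7: that forces R1C2 = 9, after which R2C1 would have to be in {3,4,5,7,8,9} for the 13 across but in {6} for the 13 down — contradiction. So R1C1 = 9.
R1C2 = 19 − 12 = 7 completes the 19 across.
R2C1 = 13 − 9 = 4 completes the 13 down.
R2C2 = 13 − 5 = 8 completes the 13 across.

9 7 3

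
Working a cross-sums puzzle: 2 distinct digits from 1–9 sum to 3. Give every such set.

2 distinct digits from 1–9 sum between 3 and 17.
Only one set works: {1,2}.

{1,2}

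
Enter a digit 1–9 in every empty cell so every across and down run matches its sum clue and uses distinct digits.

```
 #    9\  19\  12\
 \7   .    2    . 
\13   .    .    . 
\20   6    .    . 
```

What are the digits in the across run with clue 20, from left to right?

7 in 3 cells must be {1,2,4}.
Given what's placed, R1C1 must be 1 to fit the 7 across and 9 down.
R1C3 = 7 − 3 = 4 completes the 7 across.
R2C1 = 9 − 7 = 2 completes the 9 down.
R2C2 = 8: the only remaining digit allowed by both the 13 across and the 19 down.
R2C3 = 13 − 10 = 3 completes the 13 across.
R3C2 = 19 − 10 = 9 completes the 19 down.
R3C3 = 20 − 15 = 5 completes the 20 across.

6 9 5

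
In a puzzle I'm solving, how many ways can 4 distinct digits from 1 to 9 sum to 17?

9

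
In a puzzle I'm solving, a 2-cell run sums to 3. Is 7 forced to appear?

No

The only way to make 3 from 2 distinct digits is {1,2}, which does not contain 7.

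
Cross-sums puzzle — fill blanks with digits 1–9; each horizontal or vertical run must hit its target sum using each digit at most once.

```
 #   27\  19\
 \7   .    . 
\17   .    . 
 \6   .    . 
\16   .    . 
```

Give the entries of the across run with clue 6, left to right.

17 in 2 cells must be {8,9}; 16 in 2 cells must be {7,9}.
Nothing is forced directly, so branch on R4C2, whose candidates are 7 or 9. If R4C2 = 9: then R2C2 would have to be in {8,9} for the 17 across but in {1,2,3,4,5,6,7} for the 19 down — contradiction. So R4C2 = 7.
R4C1 = 16 − 7 = 9 completes the 16 across.
Given what's placed, R2C1 must be 8 to fit the 17 across and 27 down.
R2C2 = 17 − 8 = 9 completes the 17 across.
R3C1 = 4: the only remaining digit allowed by both the 6 across and the 27 down.
R3C2 = 6 − 4 = 2 completes the 6 across.

4 2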